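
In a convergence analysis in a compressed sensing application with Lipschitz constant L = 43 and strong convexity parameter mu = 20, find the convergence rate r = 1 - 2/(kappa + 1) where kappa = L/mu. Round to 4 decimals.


Step 1: Compute the condition number.
kappa = L/mu = 43/20 = 2.15
Step 2: Compute the convergence rate.
r = 1 - 2/(kappa + 1) = 1 - 2*mu/(L + mu) = (L - mu)/(L + mu) = 23/63 = 0.3651


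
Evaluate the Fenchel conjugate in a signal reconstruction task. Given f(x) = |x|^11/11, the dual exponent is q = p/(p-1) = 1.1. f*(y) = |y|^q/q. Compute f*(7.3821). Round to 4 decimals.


The conjugate exponent q satisfies 1/p + 1/q = 1.
p = 11, so q = 11/(11 - 1) = 1.1
|y|^q = 7.3821^1.1 = 9.0157
f*(7.3821) = 9.0157 / 1.1 = 8.1961


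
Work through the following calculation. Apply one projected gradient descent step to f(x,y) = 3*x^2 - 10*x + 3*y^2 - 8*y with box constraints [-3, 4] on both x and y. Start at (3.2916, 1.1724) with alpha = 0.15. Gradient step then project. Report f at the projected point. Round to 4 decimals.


Step 1: Compute gradient at (3.2916, 1.1724).
grad_x = 2*3*3.2916 - 10 = 9.7496
grad_y = 2*3*1.1724 - 8 = -0.9656
Step 2: Gradient step.
x_raw = 3.2916 - 0.15*9.7496 = 1.8292
y_raw = 1.1724 - 0.15*-0.9656 = 1.3172
Step 3: Project onto [-3, 4].
x_proj = clip(1.8292) = 1.8292
y_proj = clip(1.3172) = 1.3172
Step 4: Evaluate f.
f(1.8292, 1.3172) = -13.5867


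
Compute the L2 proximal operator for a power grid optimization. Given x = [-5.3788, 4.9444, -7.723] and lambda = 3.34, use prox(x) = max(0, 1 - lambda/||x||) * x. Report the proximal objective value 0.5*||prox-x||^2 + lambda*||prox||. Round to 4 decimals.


Step 1: Compute ||x||.
||x|| = 10.6312
Step 2: Compute scaling factor.
scale = max(0, 1 - 3.34/10.6312) = 0.6858
Step 3: prox(x) = [-3.689, 3.391, -5.2967]
||prox(x)|| = 7.2912
Step 4: Proximal objective.
0.5*||prox-x||^2 = 5.5778
lambda*||prox|| = 24.3526
Total = 29.9305


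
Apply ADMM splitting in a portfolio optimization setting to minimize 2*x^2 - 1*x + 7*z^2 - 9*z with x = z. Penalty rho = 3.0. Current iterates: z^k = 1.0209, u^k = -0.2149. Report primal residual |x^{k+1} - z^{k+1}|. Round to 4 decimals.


ADMM iteration with rho = 3.0, z^k = 1.0209, u^k = -0.2149
Step 1: x-update.
Minimize 2*x^2 - 1*x + (3.0/2)*(x - 1.0209 - 0.2149)^2
FOC: (2*2 + 3.0)*x = 1 + 3.0*(1.0209 + 0.2149)
x^{k+1} = 0.6725
Step 2: z-update.
Minimize 7*z^2 - 9*z + (3.0/2)*(0.6725 - z - 0.2149)^2
FOC: (2*7 + 3.0)*z = 9 + 3.0*(0.6725 - 0.2149)
z^{k+1} = 0.6102
Step 3: u-update.
u^{k+1} = -0.2149 + 0.6725 - 0.6102 = -0.1526
Step 4: Primal residual = |0.6725 - 0.6102| = 0.0623


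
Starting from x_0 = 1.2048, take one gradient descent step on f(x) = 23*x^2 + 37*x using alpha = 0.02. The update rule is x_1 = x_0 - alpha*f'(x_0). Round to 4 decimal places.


We compute the gradient at x_0 and apply the update.
f'(x) = 46*x + 37
f'(1.2048) = 46*1.2048 + 37 = 92.4208
x_1 = 1.2048 - 0.02*92.4208 = -0.6436


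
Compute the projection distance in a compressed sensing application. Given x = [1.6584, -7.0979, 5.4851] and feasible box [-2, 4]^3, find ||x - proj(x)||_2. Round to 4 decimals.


Project each component onto [-2, 4].
clip(1.6584) = 1.6584, clip(-7.0979) = -2.0, clip(5.4851) = 4.0
Projection = [1.6584, -2.0, 4.0]
Squared diffs: [0.0, 25.9886, 2.2055]
Distance = sqrt(28.1941) = 5.3098


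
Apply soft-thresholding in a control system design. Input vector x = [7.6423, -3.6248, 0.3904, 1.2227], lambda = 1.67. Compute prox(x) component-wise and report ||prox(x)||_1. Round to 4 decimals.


Soft-thresholding with lambda = 1.67:
prox(7.6423) = sign(7.6423)*max(|7.6423| - 1.67, 0) = 5.9723
prox(-3.6248) = sign(-3.6248)*max(|-3.6248| - 1.67, 0) = -1.9548
prox(0.3904) = sign(0.3904)*max(|0.3904| - 1.67, 0) = 0.0
prox(1.2227) = sign(1.2227)*max(|1.2227| - 1.67, 0) = 0.0
prox(x) = [5.9723, -1.9548, 0.0, 0.0]
||prox(x)||_1 = 5.9723 + 1.9548 + 0.0 + 0.0 = 7.9271


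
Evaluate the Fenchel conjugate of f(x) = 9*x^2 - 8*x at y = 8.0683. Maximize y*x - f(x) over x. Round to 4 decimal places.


f*(y) = sup_x {y*x - a*x^2 - b*x} = sup_x {(y-b)*x - a*x^2}
FOC: (y - b) - 2a*x = 0 => x* = (y - b)/(2a)
x* = (8.0683 + 8)/(2*9) = 0.8927
f*(8.0683) = (y-b)^2/(4a) = (8.0683 + 8)^2/(4*9)
= 258.1903/36 = 7.172


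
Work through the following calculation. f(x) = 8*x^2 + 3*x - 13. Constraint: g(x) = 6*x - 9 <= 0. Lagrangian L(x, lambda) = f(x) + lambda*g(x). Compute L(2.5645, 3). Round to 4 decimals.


Step 1: Evaluate f(x).
f(2.5645) = 8*2.5645^2 + 3*2.5645 - 13 = 47.3068
Step 2: Evaluate g(x).
g(2.5645) = 6*2.5645 - 9 = 6.387
Step 3: Compute Lagrangian.
L = 47.3068 + 3*6.387 = 66.4678


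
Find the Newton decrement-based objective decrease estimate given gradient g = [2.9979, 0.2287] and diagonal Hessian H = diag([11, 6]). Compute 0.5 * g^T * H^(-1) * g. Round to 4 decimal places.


Step 1: H is diagonal, so H^(-1) * g = [0.2725, 0.0381].
Step 2: g^T H^(-1) g = sum_i g_i^2 / H_ii
  = (2.9979)^2/11 + (0.2287)^2/6
  = 0.817 + 0.0087 = 0.8258
Step 3: Objective decrease = 0.5 * g^T H^(-1) g = 0.4129


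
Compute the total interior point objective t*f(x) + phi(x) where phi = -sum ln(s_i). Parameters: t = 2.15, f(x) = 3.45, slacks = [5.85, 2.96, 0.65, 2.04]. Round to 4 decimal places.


Step 1: Compute log-barrier.
ln values: [1.7664, 1.0852, -0.4308, 0.7129]
phi = -(1.7664 + 1.0852 - 0.4308 + 0.7129) = -3.1338
Step 2: Compute augmented objective.
t*f(x) = 2.15*3.45 = 7.4175
Total = 7.4175 - 3.1338 = 4.2837


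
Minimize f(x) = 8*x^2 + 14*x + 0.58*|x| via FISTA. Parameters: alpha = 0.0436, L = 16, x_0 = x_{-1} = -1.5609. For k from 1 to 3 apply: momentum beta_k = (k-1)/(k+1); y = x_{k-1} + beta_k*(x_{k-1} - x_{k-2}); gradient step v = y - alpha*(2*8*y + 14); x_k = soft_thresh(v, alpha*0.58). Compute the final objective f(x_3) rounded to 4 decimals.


FISTA on f(x) = 8*x^2 + 14*x + 0.58*|x|
L = 16, alpha = 0.0436
Iteration 1: beta = 0.0, y = -1.5609 + 0.0*(-1.5609 + 1.5609) = -1.5609
  grad(y) = -10.9744, v = y - alpha*grad = -1.0824
  prox(v) = soft_thresh(-1.0824, 0.0253) = -1.0571
Iteration 2: beta = 0.3333, y = -1.0571 + 0.3333*(-1.0571 + 1.5609) = -0.8892
  grad(y) = -0.2273, v = y - alpha*grad = -0.8793
  prox(v) = soft_thresh(-0.8793, 0.0253) = -0.854
Iteration 3: beta = 0.5, y = -0.854 + 0.5*(-0.854 + 1.0571) = -0.7524
  grad(y) = 1.9608, v = y - alpha*grad = -0.8379
  prox(v) = soft_thresh(-0.8379, 0.0253) = -0.8127
f(x_3) = 8*(-0.8127)^2 + 14*(-0.8127) + 0.58*|-0.8127| = -5.6226


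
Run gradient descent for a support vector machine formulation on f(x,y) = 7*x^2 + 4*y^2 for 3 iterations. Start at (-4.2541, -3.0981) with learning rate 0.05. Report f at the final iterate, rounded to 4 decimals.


Gradient descent on f(x,y) = 7*x^2 + 4*y^2.
Starting point: (-4.2541, -3.0981), alpha = 0.05
Step 1: grad_x = 2*7*-4.2541 = -59.5574, grad_y = 2*4*-3.0981 = -24.7848
  x_1 = -4.2541 - 0.05*-59.5574 = -1.2762
  y_1 = -3.0981 - 0.05*-24.7848 = -1.8589
Step 2: grad_x = 2*7*-1.2762 = -17.8672, grad_y = 2*4*-1.8589 = -14.8709
  x_2 = -1.2762 - 0.05*-17.8672 = -0.3829
  y_2 = -1.8589 - 0.05*-14.8709 = -1.1153
Step 3: grad_x = 2*7*-0.3829 = -5.3602, grad_y = 2*4*-1.1153 = -8.9225
  x_3 = -0.3829 - 0.05*-5.3602 = -0.1149
  y_3 = -1.1153 - 0.05*-8.9225 = -0.6692
f(-0.1149, -0.6692) = 7*(-0.1149)^2 + 4*(-0.6692)^2 = 1.8836


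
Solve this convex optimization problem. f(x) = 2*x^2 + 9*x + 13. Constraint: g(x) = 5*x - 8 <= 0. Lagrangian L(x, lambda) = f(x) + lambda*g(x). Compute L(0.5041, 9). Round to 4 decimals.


Step 1: Evaluate f(x).
f(0.5041) = 2*0.5041^2 + 9*0.5041 + 13 = 18.0451
Step 2: Evaluate g(x).
g(0.5041) = 5*0.5041 - 8 = -5.4795
Step 3: Compute Lagrangian.
L = 18.0451 + 9*-5.4795 = -31.2704


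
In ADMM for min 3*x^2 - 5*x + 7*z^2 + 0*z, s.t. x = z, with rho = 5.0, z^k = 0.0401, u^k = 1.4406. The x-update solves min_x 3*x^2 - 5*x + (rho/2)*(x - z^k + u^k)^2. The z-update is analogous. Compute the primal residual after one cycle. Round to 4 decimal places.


ADMM iteration with rho = 5.0, z^k = 0.0401, u^k = 1.4406
Step 1: x-update.
Minimize 3*x^2 - 5*x + (5.0/2)*(x - 0.0401 + 1.4406)^2
FOC: (2*3 + 5.0)*x = 5 + 5.0*(0.0401 - 1.4406)
x^{k+1} = -0.182
Step 2: z-update.
Minimize 7*z^2 + 0*z + (5.0/2)*(-0.182 - z + 1.4406)^2
FOC: (2*7 + 5.0)*z = 0 + 5.0*(-0.182 + 1.4406)
z^{k+1} = 0.3312
Step 3: u-update.
u^{k+1} = 1.4406 - 0.182 - 0.3312 = 0.9274
Step 4: Primal residual = |-0.182 - 0.3312| = 0.5132


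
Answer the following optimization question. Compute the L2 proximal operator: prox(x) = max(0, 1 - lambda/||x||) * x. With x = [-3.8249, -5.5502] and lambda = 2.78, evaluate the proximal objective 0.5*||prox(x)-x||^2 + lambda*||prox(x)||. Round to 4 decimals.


Step 1: Compute ||x||.
||x|| = 6.7405
Step 2: Compute scaling factor.
scale = max(0, 1 - 2.78/6.7405) = 0.5876
Step 3: prox(x) = [-2.2474, -3.2611]
||prox(x)|| = 3.9605
Step 4: Proximal objective.
0.5*||prox-x||^2 = 3.8642
lambda*||prox|| = 11.0102
Total = 14.8744


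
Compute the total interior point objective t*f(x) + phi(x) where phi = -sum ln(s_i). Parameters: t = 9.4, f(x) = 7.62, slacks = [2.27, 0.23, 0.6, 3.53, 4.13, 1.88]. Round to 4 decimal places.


Step 1: Compute log-barrier.
ln values: [0.8198, -1.4697, -0.5108, 1.2613, 1.4183, 0.6313]
phi = -(0.8198 - 1.4697 - 0.5108 + 1.2613 + 1.4183 + 0.6313) = -2.1501
Step 2: Compute augmented objective.
t*f(x) = 9.4*7.62 = 71.628
Total = 71.628 - 2.1501 = 69.4779


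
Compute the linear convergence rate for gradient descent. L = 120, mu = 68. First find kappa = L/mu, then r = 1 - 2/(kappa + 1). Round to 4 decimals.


Step 1: Compute the condition number.
kappa = L/mu = 120/68 = 1.7647
Step 2: Compute the convergence rate.
r = 1 - 2/(kappa + 1) = 1 - 2*mu/(L + mu) = (L - mu)/(L + mu) = 52/188 = 0.2766


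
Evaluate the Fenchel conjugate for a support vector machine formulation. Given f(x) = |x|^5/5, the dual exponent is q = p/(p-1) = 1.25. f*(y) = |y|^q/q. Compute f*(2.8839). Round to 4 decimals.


The conjugate exponent q satisfies 1/p + 1/q = 1.
p = 5, so q = 5/(5 - 1) = 1.25
|y|^q = 2.8839^1.25 = 3.7582
f*(2.8839) = 3.7582 / 1.25 = 3.0065


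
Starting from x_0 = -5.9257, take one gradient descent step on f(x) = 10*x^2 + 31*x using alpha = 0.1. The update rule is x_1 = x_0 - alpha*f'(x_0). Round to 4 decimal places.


We compute the gradient at x_0 and apply the update.
f'(x) = 20*x + 31
f'(-5.9257) = 20*-5.9257 + 31 = -87.514
x_1 = -5.9257 - 0.1*-87.514 = 2.8257


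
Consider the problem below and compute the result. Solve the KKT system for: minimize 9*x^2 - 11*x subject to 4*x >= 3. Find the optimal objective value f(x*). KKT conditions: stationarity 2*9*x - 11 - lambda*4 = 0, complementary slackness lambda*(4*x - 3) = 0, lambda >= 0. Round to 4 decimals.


Step 1: Try lambda = 0 (constraint inactive).
x_unc = 11/(2*9) = 0.6111
Check: 4*0.6111 = 2.4444 < 3 -- violated!
Step 2: Constraint must be active: 4*x = 3
x* = 3/4 = 0.75
lambda = (2*9*0.75 - 11)/4 = 0.625
Step 3: Compute optimal value.
f(x*) = 9*0.75^2 - 11*0.75 = -3.1875


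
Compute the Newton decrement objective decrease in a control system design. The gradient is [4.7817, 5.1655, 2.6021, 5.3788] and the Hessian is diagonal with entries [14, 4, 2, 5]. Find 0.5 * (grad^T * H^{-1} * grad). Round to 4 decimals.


Step 1: H is diagonal, so H^(-1) * g = [0.3416, 1.2914, 1.3011, 1.0758].
Step 2: g^T H^(-1) g = sum_i g_i^2 / H_ii
  = (4.7817)^2/14 + (5.1655)^2/4 + (2.6021)^2/2 + (5.3788)^2/5
  = 1.6332 + 6.6706 + 3.3855 + 5.7863 = 17.4755
Step 3: Objective decrease = 0.5 * g^T H^(-1) g = 8.7378


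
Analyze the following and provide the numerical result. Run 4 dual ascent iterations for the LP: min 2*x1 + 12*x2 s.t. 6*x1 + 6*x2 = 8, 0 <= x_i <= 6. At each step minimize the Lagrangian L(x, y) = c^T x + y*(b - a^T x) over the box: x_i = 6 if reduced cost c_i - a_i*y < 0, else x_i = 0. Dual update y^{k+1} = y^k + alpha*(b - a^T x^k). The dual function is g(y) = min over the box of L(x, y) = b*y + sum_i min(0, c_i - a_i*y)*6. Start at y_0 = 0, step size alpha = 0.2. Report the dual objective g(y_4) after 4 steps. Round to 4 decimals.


Dual ascent for LP: min 2*x1 + 12*x2, 6*x1 + 6*x2 = 8, 0 <= x_i <= 6
Step 1: y^k = 0.0, reduced costs: (2.0, 12.0)
  x^k = (0.0, 0.0), subgradient = b - a^T x = 8.0
  y^{k+1} = 0.0 + 0.2*8.0 = 1.6
Step 2: y^k = 1.6, reduced costs: (-7.6, 2.4)
  x^k = (6.0, 0.0), subgradient = b - a^T x = -28.0
  y^{k+1} = 1.6 + 0.2*-28.0 = -4.0
Step 3: y^k = -4.0, reduced costs: (26.0, 36.0)
  x^k = (0.0, 0.0), subgradient = b - a^T x = 8.0
  y^{k+1} = -4.0 + 0.2*8.0 = -2.4
Step 4: y^k = -2.4, reduced costs: (16.4, 26.4)
  x^k = (0.0, 0.0), subgradient = b - a^T x = 8.0
  y^{k+1} = -2.4 + 0.2*8.0 = -0.8
Dual objective at y_4 = -0.8: reduced costs (6.8, 16.8), box minimizer x = (0.0, 0.0)
g(y_4) = b*y + (c1 - a1*y)*x1 + (c2 - a2*y)*x2 = 8*(-0.8) + 6.8*0.0 + 16.8*0.0 = -6.4 + 0.0 + 0.0 = -6.4


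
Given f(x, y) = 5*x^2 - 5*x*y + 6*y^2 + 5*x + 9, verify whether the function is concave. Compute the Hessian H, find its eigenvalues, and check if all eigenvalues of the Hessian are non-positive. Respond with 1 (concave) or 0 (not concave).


The Hessian of f(x,y) = 5*x^2 - 5*x*y + 6*y^2 + 5*x + 9 is:
H = [[10, -5], [-5, 12]]
Trace = 10 + 12 = 22
Determinant = 10*12 - (-5)^2 = 95
Discriminant = (22)^2 - 4*95 = 104.0
Eigenvalues: lambda_1 = 5.901, lambda_2 = 16.099
The function is not concave.

0


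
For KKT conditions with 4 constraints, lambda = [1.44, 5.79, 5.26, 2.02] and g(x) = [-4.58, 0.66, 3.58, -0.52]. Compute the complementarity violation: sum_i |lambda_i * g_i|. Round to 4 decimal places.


KKT complementary slackness check:
lambda_1 * g_1 = 1.44 * -4.58 = -6.5952
lambda_2 * g_2 = 5.79 * 0.66 = 3.8214
lambda_3 * g_3 = 5.26 * 3.58 = 18.8308
lambda_4 * g_4 = 2.02 * -0.52 = -1.0504
Total violation = 6.5952 + 3.8214 + 18.8308 + 1.0504 = 30.2978


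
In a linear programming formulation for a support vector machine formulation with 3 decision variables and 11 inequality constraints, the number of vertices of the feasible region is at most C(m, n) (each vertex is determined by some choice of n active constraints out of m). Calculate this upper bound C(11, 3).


Each vertex corresponds to some choice of n active constraints out of m, so the number of vertices is at most C(m, n) = m! / (n!(m-n)!).
m = 11, n = 3
Numerator: 11 * 10 * 9
Denominator: 3! = 6
C(11, 3) = 165


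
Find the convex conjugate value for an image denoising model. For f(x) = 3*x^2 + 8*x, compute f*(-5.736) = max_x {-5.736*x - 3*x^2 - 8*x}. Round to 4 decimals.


f*(y) = sup_x {y*x - a*x^2 - b*x} = sup_x {(y-b)*x - a*x^2}
FOC: (y - b) - 2a*x = 0 => x* = (y - b)/(2a)
x* = (-5.736 - 8)/(2*3) = -2.2893
f*(-5.736) = (y-b)^2/(4a) = (-5.736 - 8)^2/(4*3)
= 188.6777/12 = 15.7231


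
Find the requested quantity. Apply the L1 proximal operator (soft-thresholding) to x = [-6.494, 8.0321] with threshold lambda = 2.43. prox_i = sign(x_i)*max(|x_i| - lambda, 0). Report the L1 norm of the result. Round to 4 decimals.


Soft-thresholding with lambda = 2.43:
prox(-6.494) = sign(-6.494)*max(|-6.494| - 2.43, 0) = -4.064
prox(8.0321) = sign(8.0321)*max(|8.0321| - 2.43, 0) = 5.6021
prox(x) = [-4.064, 5.6021]
||prox(x)||_1 = 4.064 + 5.6021 = 9.6661


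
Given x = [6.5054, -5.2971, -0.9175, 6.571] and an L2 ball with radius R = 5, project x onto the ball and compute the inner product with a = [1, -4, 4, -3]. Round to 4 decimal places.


Step 1: Compute ||x|| (intermediates to 6 decimals).
||x|| = sqrt(6.5054^2 + (-5.2971)^2 + (-0.9175)^2 + 6.571^2) = 10.695763
Step 2: Project.
Since ||x|| > R, scale = R/||x|| = 5/10.695763 = 0.467475, proj(x) = scale * x
proj(x) = [3.041112, -2.476262, -0.428908, 3.071778]
Step 3: Dot product.
a^T * proj(x) = 1*3.041112 - 4*(-2.476262) + 4*(-0.428908) - 3*3.071778 = 2.0152


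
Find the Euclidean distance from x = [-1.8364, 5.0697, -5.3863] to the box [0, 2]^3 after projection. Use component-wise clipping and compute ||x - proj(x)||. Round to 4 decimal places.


Project each component onto [0, 2].
clip(-1.8364) = 0.0, clip(5.0697) = 2.0, clip(-5.3863) = 0.0
Projection = [0.0, 2.0, 0.0]
Squared diffs: [3.3724, 9.4231, 29.0122]
Distance = sqrt(41.8077) = 6.4659


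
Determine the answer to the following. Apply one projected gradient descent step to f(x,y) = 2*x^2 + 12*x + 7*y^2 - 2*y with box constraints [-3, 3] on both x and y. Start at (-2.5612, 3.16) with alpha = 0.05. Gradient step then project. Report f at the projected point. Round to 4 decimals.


Step 1: Compute gradient at (-2.5612, 3.16).
grad_x = 2*2*-2.5612 + 12 = 1.7552
grad_y = 2*7*3.16 - 2 = 42.24
Step 2: Gradient step.
x_raw = -2.5612 - 0.05*1.7552 = -2.649
y_raw = 3.16 - 0.05*42.24 = 1.048
Step 3: Project onto [-3, 3].
x_proj = clip(-2.649) = -2.649
y_proj = clip(1.048) = 1.048
Step 4: Evaluate f.
f(-2.649, 1.048) = -12.1614


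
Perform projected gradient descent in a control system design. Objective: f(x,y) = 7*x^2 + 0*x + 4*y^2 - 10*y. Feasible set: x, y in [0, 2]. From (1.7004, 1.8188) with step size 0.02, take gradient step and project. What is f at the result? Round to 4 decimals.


Step 1: Compute gradient at (1.7004, 1.8188).
grad_x = 2*7*1.7004 + 0 = 23.8056
grad_y = 2*4*1.8188 - 10 = 4.5504
Step 2: Gradient step.
x_raw = 1.7004 - 0.02*23.8056 = 1.2243
y_raw = 1.8188 - 0.02*4.5504 = 1.7278
Step 3: Project onto [0, 2].
x_proj = clip(1.2243) = 1.2243
y_proj = clip(1.7278) = 1.7278
Step 4: Evaluate f.
f(1.2243, 1.7278) = 5.1553


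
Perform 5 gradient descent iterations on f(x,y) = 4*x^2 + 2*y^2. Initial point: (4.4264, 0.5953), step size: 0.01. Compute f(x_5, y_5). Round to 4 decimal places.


Gradient descent on f(x,y) = 4*x^2 + 2*y^2.
Starting point: (4.4264, 0.5953), alpha = 0.01
Step 1: grad_x = 2*4*4.4264 = 35.4112, grad_y = 2*2*0.5953 = 2.3812
  x_1 = 4.4264 - 0.01*35.4112 = 4.0723
  y_1 = 0.5953 - 0.01*2.3812 = 0.5715
Step 2: grad_x = 2*4*4.0723 = 32.5783, grad_y = 2*2*0.5715 = 2.286
  x_2 = 4.0723 - 0.01*32.5783 = 3.7465
  y_2 = 0.5715 - 0.01*2.286 = 0.5486
Step 3: grad_x = 2*4*3.7465 = 29.972, grad_y = 2*2*0.5486 = 2.1945
  x_3 = 3.7465 - 0.01*29.972 = 3.4468
  y_3 = 0.5486 - 0.01*2.1945 = 0.5267
Step 4: grad_x = 2*4*3.4468 = 27.5743, grad_y = 2*2*0.5267 = 2.1067
  x_4 = 3.4468 - 0.01*27.5743 = 3.171
  y_4 = 0.5267 - 0.01*2.1067 = 0.5056
Step 5: grad_x = 2*4*3.171 = 25.3683, grad_y = 2*2*0.5056 = 2.0225
  x_5 = 3.171 - 0.01*25.3683 = 2.9174
  y_5 = 0.5056 - 0.01*2.0225 = 0.4854
f(2.9174, 0.4854) = 4*2.9174^2 + 2*0.4854^2 = 34.5151


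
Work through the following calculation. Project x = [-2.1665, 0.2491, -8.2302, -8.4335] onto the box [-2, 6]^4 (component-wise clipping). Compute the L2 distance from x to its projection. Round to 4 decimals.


Project each component onto [-2, 6].
clip(-2.1665) = -2.0, clip(0.2491) = 0.2491, clip(-8.2302) = -2.0, clip(-8.4335) = -2.0
Projection = [-2.0, 0.2491, -2.0, -2.0]
Squared diffs: [0.0277, 0.0, 38.8154, 41.3899]
Distance = sqrt(80.233) = 8.9573


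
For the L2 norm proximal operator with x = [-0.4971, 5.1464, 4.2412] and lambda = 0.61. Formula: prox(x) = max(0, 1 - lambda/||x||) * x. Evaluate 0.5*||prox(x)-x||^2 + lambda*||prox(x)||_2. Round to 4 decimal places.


Step 1: Compute ||x||.
||x|| = 6.6873
Step 2: Compute scaling factor.
scale = max(0, 1 - 0.61/6.6873) = 0.9088
Step 3: prox(x) = [-0.4518, 4.677, 3.8543]
||prox(x)|| = 6.0773
Step 4: Proximal objective.
0.5*||prox-x||^2 = 0.1861
lambda*||prox|| = 3.7072
Total = 3.8932


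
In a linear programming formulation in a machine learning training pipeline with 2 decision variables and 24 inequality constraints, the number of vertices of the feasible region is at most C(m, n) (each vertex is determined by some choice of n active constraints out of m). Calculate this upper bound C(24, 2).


Each vertex corresponds to some choice of n active constraints out of m, so the number of vertices is at most C(m, n) = m! / (n!(m-n)!).
m = 24, n = 2
Numerator: 24 * 23
Denominator: 2! = 2
C(24, 2) = 276


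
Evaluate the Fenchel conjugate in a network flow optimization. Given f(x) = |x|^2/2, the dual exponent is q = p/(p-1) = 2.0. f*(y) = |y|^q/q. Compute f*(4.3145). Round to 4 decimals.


The conjugate exponent q satisfies 1/p + 1/q = 1.
p = 2, so q = 2/(2 - 1) = 2.0
|y|^q = 4.3145^2.0 = 18.6149
f*(4.3145) = 18.6149 / 2.0 = 9.3075


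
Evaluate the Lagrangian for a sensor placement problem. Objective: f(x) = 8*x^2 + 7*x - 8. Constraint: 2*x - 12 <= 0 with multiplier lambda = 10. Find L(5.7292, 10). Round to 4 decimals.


Step 1: Evaluate f(x).
f(5.7292) = 8*5.7292^2 + 7*5.7292 - 8 = 294.6943
Step 2: Evaluate g(x).
g(5.7292) = 2*5.7292 - 12 = -0.5416
Step 3: Compute Lagrangian.
L = 294.6943 + 10*-0.5416 = 289.2783


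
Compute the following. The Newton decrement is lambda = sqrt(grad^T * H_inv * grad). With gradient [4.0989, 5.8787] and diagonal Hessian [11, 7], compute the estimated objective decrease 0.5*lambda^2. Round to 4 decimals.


Step 1: H is diagonal, so H^(-1) * g = [0.3726, 0.8398].
Step 2: g^T H^(-1) g = sum_i g_i^2 / H_ii
  = (4.0989)^2/11 + (5.8787)^2/7
  = 1.5274 + 4.937 = 6.4644
Step 3: Objective decrease = 0.5 * g^T H^(-1) g = 3.2322


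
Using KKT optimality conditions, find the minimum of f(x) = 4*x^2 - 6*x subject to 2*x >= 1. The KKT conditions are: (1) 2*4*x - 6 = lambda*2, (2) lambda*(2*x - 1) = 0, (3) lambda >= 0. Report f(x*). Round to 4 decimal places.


Step 1: Try lambda = 0 (constraint inactive).
Stationarity: 2*4*x - 6 = 0
x* = 6/(2*4) = 0.75
Check constraint: 2*0.75 = 1.5 >= 1 -- satisfied.
Step 2: Compute optimal value.
f(x*) = 4*0.75^2 - 6*0.75 = -2.25


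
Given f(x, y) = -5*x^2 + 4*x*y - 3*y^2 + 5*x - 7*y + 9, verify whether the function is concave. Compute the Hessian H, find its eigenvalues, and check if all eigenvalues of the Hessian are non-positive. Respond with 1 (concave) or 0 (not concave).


The Hessian of f(x,y) = -5*x^2 + 4*x*y - 3*y^2 + 5*x - 7*y + 9 is:
H = [[-10, 4], [4, -6]]
Trace = -10 - 6 = -16
Determinant = -10*-6 - (4)^2 = 44
Discriminant = (-16)^2 - 4*44 = 80.0
Eigenvalues: lambda_1 = -12.4721, lambda_2 = -3.5279
The function is concave.

1


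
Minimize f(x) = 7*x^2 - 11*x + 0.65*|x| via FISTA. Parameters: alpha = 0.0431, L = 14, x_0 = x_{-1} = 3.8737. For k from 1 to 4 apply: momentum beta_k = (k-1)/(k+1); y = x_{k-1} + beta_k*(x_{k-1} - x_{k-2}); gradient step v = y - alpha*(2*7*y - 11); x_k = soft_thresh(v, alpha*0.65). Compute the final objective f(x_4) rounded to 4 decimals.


FISTA on f(x) = 7*x^2 - 11*x + 0.65*|x|
L = 14, alpha = 0.0431
Iteration 1: beta = 0.0, y = 3.8737 + 0.0*(3.8737 - 3.8737) = 3.8737
  grad(y) = 43.2318, v = y - alpha*grad = 2.0104
  prox(v) = soft_thresh(2.0104, 0.028) = 1.9824
Iteration 2: beta = 0.3333, y = 1.9824 + 0.3333*(1.9824 - 3.8737) = 1.352
  grad(y) = 7.9274, v = y - alpha*grad = 1.0103
  prox(v) = soft_thresh(1.0103, 0.028) = 0.9823
Iteration 3: beta = 0.5, y = 0.9823 + 0.5*(0.9823 - 1.9824) = 0.4822
  grad(y) = -4.249, v = y - alpha*grad = 0.6653
  prox(v) = soft_thresh(0.6653, 0.028) = 0.6373
Iteration 4: beta = 0.6, y = 0.6373 + 0.6*(0.6373 - 0.9823) = 0.4304
  grad(y) = -4.9749, v = y - alpha*grad = 0.6448
  prox(v) = soft_thresh(0.6448, 0.028) = 0.6168
f(x_4) = 7*0.6168^2 - 11*0.6168 + 0.65*|0.6168| = -3.7207


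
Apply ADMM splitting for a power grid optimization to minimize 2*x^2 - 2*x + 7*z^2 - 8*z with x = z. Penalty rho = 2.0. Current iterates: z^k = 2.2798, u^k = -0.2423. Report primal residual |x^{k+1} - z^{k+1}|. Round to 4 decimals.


ADMM iteration with rho = 2.0, z^k = 2.2798, u^k = -0.2423
Step 1: x-update.
Minimize 2*x^2 - 2*x + (2.0/2)*(x - 2.2798 - 0.2423)^2
FOC: (2*2 + 2.0)*x = 2 + 2.0*(2.2798 + 0.2423)
x^{k+1} = 1.174
Step 2: z-update.
Minimize 7*z^2 - 8*z + (2.0/2)*(1.174 - z - 0.2423)^2
FOC: (2*7 + 2.0)*z = 8 + 2.0*(1.174 - 0.2423)
z^{k+1} = 0.6165
Step 3: u-update.
u^{k+1} = -0.2423 + 1.174 - 0.6165 = 0.3153
Step 4: Primal residual = |1.174 - 0.6165| = 0.5576


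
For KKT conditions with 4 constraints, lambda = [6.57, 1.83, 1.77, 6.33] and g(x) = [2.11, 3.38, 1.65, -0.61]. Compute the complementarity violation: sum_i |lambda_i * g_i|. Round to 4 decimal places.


KKT complementary slackness check:
lambda_1 * g_1 = 6.57 * 2.11 = 13.8627
lambda_2 * g_2 = 1.83 * 3.38 = 6.1854
lambda_3 * g_3 = 1.77 * 1.65 = 2.9205
lambda_4 * g_4 = 6.33 * -0.61 = -3.8613
Total violation = 13.8627 + 6.1854 + 2.9205 + 3.8613 = 26.8299


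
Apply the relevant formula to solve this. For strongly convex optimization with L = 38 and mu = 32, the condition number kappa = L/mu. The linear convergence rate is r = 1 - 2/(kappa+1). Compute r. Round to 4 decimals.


Step 1: Compute the condition number.
kappa = L/mu = 38/32 = 1.1875
Step 2: Compute the convergence rate.
r = 1 - 2/(kappa + 1) = 1 - 2*mu/(L + mu) = (L - mu)/(L + mu) = 6/70 = 0.0857


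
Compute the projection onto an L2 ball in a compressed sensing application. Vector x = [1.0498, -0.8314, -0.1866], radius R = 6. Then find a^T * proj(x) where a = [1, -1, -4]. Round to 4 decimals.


Step 1: Compute ||x|| (intermediates to 6 decimals).
||x|| = sqrt(1.0498^2 + (-0.8314)^2 + (-0.1866)^2) = 1.352082
Step 2: Project.
Since ||x|| <= R, proj = x (no scaling needed).
proj(x) = [1.0498, -0.8314, -0.1866]
Step 3: Dot product.
a^T * proj(x) = 1*1.0498 - 1*(-0.8314) - 4*(-0.1866) = 2.6276


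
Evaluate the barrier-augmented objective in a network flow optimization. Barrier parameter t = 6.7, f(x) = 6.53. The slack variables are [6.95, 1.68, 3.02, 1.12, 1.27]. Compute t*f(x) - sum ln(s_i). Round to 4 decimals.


Step 1: Compute log-barrier.
ln values: [1.9387, 0.5188, 1.1053, 0.1133, 0.239]
phi = -(1.9387 + 0.5188 + 1.1053 + 0.1133 + 0.239) = -3.9151
Step 2: Compute augmented objective.
t*f(x) = 6.7*6.53 = 43.751
Total = 43.751 - 3.9151 = 39.8359


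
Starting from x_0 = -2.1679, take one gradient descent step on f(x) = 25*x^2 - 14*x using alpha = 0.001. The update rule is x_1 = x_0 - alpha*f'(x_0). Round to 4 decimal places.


We compute the gradient at x_0 and apply the update.
f'(x) = 50*x - 14
f'(-2.1679) = 50*-2.1679 - 14 = -122.395
x_1 = -2.1679 - 0.001*-122.395 = -2.0455


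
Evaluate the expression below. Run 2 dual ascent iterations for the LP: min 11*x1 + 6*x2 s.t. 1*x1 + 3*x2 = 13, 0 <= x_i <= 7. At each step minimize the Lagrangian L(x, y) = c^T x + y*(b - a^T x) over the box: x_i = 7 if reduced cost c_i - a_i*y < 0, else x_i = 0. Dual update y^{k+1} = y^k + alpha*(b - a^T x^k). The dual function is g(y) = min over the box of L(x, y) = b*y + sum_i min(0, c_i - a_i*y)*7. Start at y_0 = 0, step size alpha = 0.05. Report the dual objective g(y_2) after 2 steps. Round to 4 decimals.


Dual ascent for LP: min 11*x1 + 6*x2, 1*x1 + 3*x2 = 13, 0 <= x_i <= 7
Step 1: y^k = 0.0, reduced costs: (11.0, 6.0)
  x^k = (0.0, 0.0), subgradient = b - a^T x = 13.0
  y^{k+1} = 0.0 + 0.05*13.0 = 0.65
Step 2: y^k = 0.65, reduced costs: (10.35, 4.05)
  x^k = (0.0, 0.0), subgradient = b - a^T x = 13.0
  y^{k+1} = 0.65 + 0.05*13.0 = 1.3
Dual objective at y_2 = 1.3: reduced costs (9.7, 2.1), box minimizer x = (0.0, 0.0)
g(y_2) = b*y + (c1 - a1*y)*x1 + (c2 - a2*y)*x2 = 13*1.3 + 9.7*0.0 + 2.1*0.0 = 16.9 + 0.0 + 0.0 = 16.9


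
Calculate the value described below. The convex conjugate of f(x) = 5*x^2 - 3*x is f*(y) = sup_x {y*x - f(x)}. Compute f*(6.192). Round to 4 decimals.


f*(y) = sup_x {y*x - a*x^2 - b*x} = sup_x {(y-b)*x - a*x^2}
FOC: (y - b) - 2a*x = 0 => x* = (y - b)/(2a)
x* = (6.192 + 3)/(2*5) = 0.9192
f*(6.192) = (y-b)^2/(4a) = (6.192 + 3)^2/(4*5)
= 84.4929/20 = 4.2246


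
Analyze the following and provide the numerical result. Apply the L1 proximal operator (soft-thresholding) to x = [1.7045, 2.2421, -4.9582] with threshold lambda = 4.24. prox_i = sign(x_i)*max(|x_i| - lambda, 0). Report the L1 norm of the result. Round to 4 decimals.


Soft-thresholding with lambda = 4.24:
prox(1.7045) = sign(1.7045)*max(|1.7045| - 4.24, 0) = 0.0
prox(2.2421) = sign(2.2421)*max(|2.2421| - 4.24, 0) = 0.0
prox(-4.9582) = sign(-4.9582)*max(|-4.9582| - 4.24, 0) = -0.7182
prox(x) = [0.0, 0.0, -0.7182]
||prox(x)||_1 = 0.0 + 0.0 + 0.7182 = 0.7182


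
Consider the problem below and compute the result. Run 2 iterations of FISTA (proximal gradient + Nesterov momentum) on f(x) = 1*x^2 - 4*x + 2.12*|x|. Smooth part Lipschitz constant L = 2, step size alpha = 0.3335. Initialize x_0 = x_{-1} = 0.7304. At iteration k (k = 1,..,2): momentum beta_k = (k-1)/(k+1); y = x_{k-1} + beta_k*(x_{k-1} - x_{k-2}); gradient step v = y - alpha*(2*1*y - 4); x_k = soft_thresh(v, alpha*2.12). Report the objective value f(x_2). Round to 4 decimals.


FISTA on f(x) = 1*x^2 - 4*x + 2.12*|x|
L = 2, alpha = 0.3335
Iteration 1: beta = 0.0, y = 0.7304 + 0.0*(0.7304 - 0.7304) = 0.7304
  grad(y) = -2.5392, v = y - alpha*grad = 1.5772
  prox(v) = soft_thresh(1.5772, 0.707) = 0.8702
Iteration 2: beta = 0.3333, y = 0.8702 + 0.3333*(0.8702 - 0.7304) = 0.9168
  grad(y) = -2.1664, v = y - alpha*grad = 1.6393
  prox(v) = soft_thresh(1.6393, 0.707) = 0.9323
f(x_2) = 1*0.9323^2 - 4*0.9323 + 2.12*|0.9323| = -0.8835


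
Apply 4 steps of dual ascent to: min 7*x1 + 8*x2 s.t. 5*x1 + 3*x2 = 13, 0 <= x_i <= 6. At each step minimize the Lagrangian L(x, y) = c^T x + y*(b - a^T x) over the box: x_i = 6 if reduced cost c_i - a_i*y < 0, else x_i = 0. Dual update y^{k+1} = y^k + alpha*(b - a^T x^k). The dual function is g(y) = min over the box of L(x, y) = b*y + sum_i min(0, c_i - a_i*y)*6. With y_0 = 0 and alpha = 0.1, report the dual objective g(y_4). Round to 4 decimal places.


Dual ascent for LP: min 7*x1 + 8*x2, 5*x1 + 3*x2 = 13, 0 <= x_i <= 6
Step 1: y^k = 0.0, reduced costs: (7.0, 8.0)
  x^k = (0.0, 0.0), subgradient = b - a^T x = 13.0
  y^{k+1} = 0.0 + 0.1*13.0 = 1.3
Step 2: y^k = 1.3, reduced costs: (0.5, 4.1)
  x^k = (0.0, 0.0), subgradient = b - a^T x = 13.0
  y^{k+1} = 1.3 + 0.1*13.0 = 2.6
Step 3: y^k = 2.6, reduced costs: (-6.0, 0.2)
  x^k = (6.0, 0.0), subgradient = b - a^T x = -17.0
  y^{k+1} = 2.6 + 0.1*-17.0 = 0.9
Step 4: y^k = 0.9, reduced costs: (2.5, 5.3)
  x^k = (0.0, 0.0), subgradient = b - a^T x = 13.0
  y^{k+1} = 0.9 + 0.1*13.0 = 2.2
Dual objective at y_4 = 2.2: reduced costs (-4.0, 1.4), box minimizer x = (6.0, 0.0)
g(y_4) = b*y + (c1 - a1*y)*x1 + (c2 - a2*y)*x2 = 13*2.2 + (-4.0)*6.0 + 1.4*0.0 = 28.6 - 24.0 + 0.0 = 4.6


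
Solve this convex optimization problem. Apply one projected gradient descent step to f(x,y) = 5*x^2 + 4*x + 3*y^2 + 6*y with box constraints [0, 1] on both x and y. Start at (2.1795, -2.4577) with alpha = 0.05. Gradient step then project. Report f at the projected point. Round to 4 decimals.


Step 1: Compute gradient at (2.1795, -2.4577).
grad_x = 2*5*2.1795 + 4 = 25.795
grad_y = 2*3*-2.4577 + 6 = -8.7462
Step 2: Gradient step.
x_raw = 2.1795 - 0.05*25.795 = 0.8898
y_raw = -2.4577 - 0.05*-8.7462 = -2.0204
Step 3: Project onto [0, 1].
x_proj = clip(0.8898) = 0.8898
y_proj = clip(-2.0204) = 0.0
Step 4: Evaluate f.
f(0.8898, 0.0) = 7.5173


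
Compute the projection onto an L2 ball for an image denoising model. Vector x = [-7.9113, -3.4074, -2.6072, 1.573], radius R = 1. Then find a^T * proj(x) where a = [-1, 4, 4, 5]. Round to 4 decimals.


Step 1: Compute ||x|| (intermediates to 6 decimals).
||x|| = sqrt((-7.9113)^2 + (-3.4074)^2 + (-2.6072)^2 + 1.573^2) = 9.136239
Step 2: Project.
Since ||x|| > R, scale = R/||x|| = 1/9.136239 = 0.109454, proj(x) = scale * x
proj(x) = [-0.865923, -0.372954, -0.285368, 0.172171]
Step 3: Dot product.
a^T * proj(x) = -1*(-0.865923) + 4*(-0.372954) + 4*(-0.285368) + 5*0.172171 = -0.9065


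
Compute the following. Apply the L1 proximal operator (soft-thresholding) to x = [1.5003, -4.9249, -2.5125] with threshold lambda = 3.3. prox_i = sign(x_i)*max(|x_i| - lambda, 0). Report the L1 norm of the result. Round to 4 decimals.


Soft-thresholding with lambda = 3.3:
prox(1.5003) = sign(1.5003)*max(|1.5003| - 3.3, 0) = 0.0
prox(-4.9249) = sign(-4.9249)*max(|-4.9249| - 3.3, 0) = -1.6249
prox(-2.5125) = sign(-2.5125)*max(|-2.5125| - 3.3, 0) = 0.0
prox(x) = [0.0, -1.6249, 0.0]
||prox(x)||_1 = 0.0 + 1.6249 + 0.0 = 1.6249


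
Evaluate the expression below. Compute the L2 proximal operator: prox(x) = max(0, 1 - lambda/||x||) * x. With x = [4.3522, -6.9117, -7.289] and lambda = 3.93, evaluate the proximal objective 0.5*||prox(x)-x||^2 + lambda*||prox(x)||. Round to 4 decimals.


Step 1: Compute ||x||.
||x|| = 10.9473
Step 2: Compute scaling factor.
scale = max(0, 1 - 3.93/10.9473) = 0.641
Step 3: prox(x) = [2.7898, -4.4304, -4.6723]
||prox(x)|| = 7.0173
Step 4: Proximal objective.
0.5*||prox-x||^2 = 7.7225
lambda*||prox|| = 27.578
Total = 35.3003


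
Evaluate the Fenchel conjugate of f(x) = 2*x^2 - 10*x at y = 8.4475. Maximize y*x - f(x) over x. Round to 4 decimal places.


f*(y) = sup_x {y*x - a*x^2 - b*x} = sup_x {(y-b)*x - a*x^2}
FOC: (y - b) - 2a*x = 0 => x* = (y - b)/(2a)
x* = (8.4475 + 10)/(2*2) = 4.6119
f*(8.4475) = (y-b)^2/(4a) = (8.4475 + 10)^2/(4*2)
= 340.3103/8 = 42.5388


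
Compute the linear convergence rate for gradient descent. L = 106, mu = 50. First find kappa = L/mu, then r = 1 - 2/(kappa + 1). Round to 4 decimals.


Step 1: Compute the condition number.
kappa = L/mu = 106/50 = 2.12
Step 2: Compute the convergence rate.
r = 1 - 2/(kappa + 1) = 1 - 2*mu/(L + mu) = (L - mu)/(L + mu) = 56/156 = 0.359


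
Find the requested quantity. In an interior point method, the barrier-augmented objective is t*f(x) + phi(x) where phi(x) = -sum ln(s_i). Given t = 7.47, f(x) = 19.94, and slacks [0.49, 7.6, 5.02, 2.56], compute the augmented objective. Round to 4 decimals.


Step 1: Compute log-barrier.
ln values: [-0.7133, 2.0281, 1.6134, 0.94]
phi = -(-0.7133 + 2.0281 + 1.6134 + 0.94) = -3.8682
Step 2: Compute augmented objective.
t*f(x) = 7.47*19.94 = 148.9518
Total = 148.9518 - 3.8682 = 145.0836


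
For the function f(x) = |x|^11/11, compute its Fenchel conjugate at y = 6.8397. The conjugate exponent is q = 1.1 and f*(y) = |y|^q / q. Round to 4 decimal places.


The conjugate exponent q satisfies 1/p + 1/q = 1.
p = 11, so q = 11/(11 - 1) = 1.1
|y|^q = 6.8397^1.1 = 8.2897
f*(6.8397) = 8.2897 / 1.1 = 7.5361


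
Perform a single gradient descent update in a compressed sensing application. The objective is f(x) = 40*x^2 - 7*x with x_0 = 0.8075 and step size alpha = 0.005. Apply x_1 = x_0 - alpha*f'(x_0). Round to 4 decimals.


We compute the gradient at x_0 and apply the update.
f'(x) = 80*x - 7
f'(0.8075) = 80*0.8075 - 7 = 57.6
x_1 = 0.8075 - 0.005*57.6 = 0.5195


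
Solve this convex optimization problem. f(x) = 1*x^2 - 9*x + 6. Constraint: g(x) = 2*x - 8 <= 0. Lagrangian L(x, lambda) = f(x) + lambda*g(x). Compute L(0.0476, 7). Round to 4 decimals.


Step 1: Evaluate f(x).
f(0.0476) = 1*0.0476^2 - 9*0.0476 + 6 = 5.5739
Step 2: Evaluate g(x).
g(0.0476) = 2*0.0476 - 8 = -7.9048
Step 3: Compute Lagrangian.
L = 5.5739 + 7*-7.9048 = -49.7597


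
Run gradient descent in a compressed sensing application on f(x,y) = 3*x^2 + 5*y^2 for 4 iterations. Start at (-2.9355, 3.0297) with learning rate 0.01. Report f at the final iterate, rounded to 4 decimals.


Gradient descent on f(x,y) = 3*x^2 + 5*y^2.
Starting point: (-2.9355, 3.0297), alpha = 0.01
Step 1: grad_x = 2*3*-2.9355 = -17.613, grad_y = 2*5*3.0297 = 30.297
  x_1 = -2.9355 - 0.01*-17.613 = -2.7594
  y_1 = 3.0297 - 0.01*30.297 = 2.7267
Step 2: grad_x = 2*3*-2.7594 = -16.5562, grad_y = 2*5*2.7267 = 27.2673
  x_2 = -2.7594 - 0.01*-16.5562 = -2.5938
  y_2 = 2.7267 - 0.01*27.2673 = 2.4541
Step 3: grad_x = 2*3*-2.5938 = -15.5628, grad_y = 2*5*2.4541 = 24.5406
  x_3 = -2.5938 - 0.01*-15.5628 = -2.4382
  y_3 = 2.4541 - 0.01*24.5406 = 2.2087
Step 4: grad_x = 2*3*-2.4382 = -14.6291, grad_y = 2*5*2.2087 = 22.0865
  x_4 = -2.4382 - 0.01*-14.6291 = -2.2919
  y_4 = 2.2087 - 0.01*22.0865 = 1.9878
f(-2.2919, 1.9878) = 3*(-2.2919)^2 + 5*1.9878^2 = 35.5147


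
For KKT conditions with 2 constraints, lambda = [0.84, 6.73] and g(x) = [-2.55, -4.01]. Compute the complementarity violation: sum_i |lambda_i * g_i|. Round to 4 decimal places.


KKT complementary slackness check:
lambda_1 * g_1 = 0.84 * -2.55 = -2.142
lambda_2 * g_2 = 6.73 * -4.01 = -26.9873
Total violation = 2.142 + 26.9873 = 29.1293


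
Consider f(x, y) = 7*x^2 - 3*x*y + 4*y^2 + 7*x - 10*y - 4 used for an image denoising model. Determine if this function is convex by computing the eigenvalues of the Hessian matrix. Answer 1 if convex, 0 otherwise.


The Hessian of f(x,y) = 7*x^2 - 3*x*y + 4*y^2 + 7*x - 10*y - 4 is:
H = [[14, -3], [-3, 8]]
Trace = 14 + 8 = 22
Determinant = 14*8 - (-3)^2 = 103
Discriminant = (22)^2 - 4*103 = 72.0
Eigenvalues: lambda_1 = 6.7574, lambda_2 = 15.2426
The function is convex.

1


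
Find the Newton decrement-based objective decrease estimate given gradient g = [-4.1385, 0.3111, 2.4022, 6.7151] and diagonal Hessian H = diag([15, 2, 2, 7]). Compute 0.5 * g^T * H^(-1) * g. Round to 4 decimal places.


Step 1: H is diagonal, so H^(-1) * g = [-0.2759, 0.1556, 1.2011, 0.9593].
Step 2: g^T H^(-1) g = sum_i g_i^2 / H_ii
  = (-4.1385)^2/15 + (0.3111)^2/2 + (2.4022)^2/2 + (6.7151)^2/7
  = 1.1418 + 0.0484 + 2.8853 + 6.4418 = 10.5173
Step 3: Objective decrease = 0.5 * g^T H^(-1) g = 5.2586


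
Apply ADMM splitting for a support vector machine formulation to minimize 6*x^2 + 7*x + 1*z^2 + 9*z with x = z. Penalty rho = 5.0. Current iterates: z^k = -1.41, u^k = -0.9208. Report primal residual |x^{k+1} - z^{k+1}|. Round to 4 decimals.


ADMM iteration with rho = 5.0, z^k = -1.41, u^k = -0.9208
Step 1: x-update.
Minimize 6*x^2 + 7*x + (5.0/2)*(x + 1.41 - 0.9208)^2
FOC: (2*6 + 5.0)*x = -7 + 5.0*(-1.41 + 0.9208)
x^{k+1} = -0.5556
Step 2: z-update.
Minimize 1*z^2 + 9*z + (5.0/2)*(-0.5556 - z - 0.9208)^2
FOC: (2*1 + 5.0)*z = -9 + 5.0*(-0.5556 - 0.9208)
z^{k+1} = -2.3403
Step 3: u-update.
u^{k+1} = -0.9208 - 0.5556 + 2.3403 = 0.8639
Step 4: Primal residual = |-0.5556 + 2.3403| = 1.7847


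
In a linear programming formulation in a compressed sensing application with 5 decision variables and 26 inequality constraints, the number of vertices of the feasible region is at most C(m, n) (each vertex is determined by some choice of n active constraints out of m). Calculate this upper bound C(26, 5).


Each vertex corresponds to some choice of n active constraints out of m, so the number of vertices is at most C(m, n) = m! / (n!(m-n)!).
m = 26, n = 5
Numerator: 26 * 25 * 24 * 23 * 22
Denominator: 5! = 120
C(26, 5) = 65780


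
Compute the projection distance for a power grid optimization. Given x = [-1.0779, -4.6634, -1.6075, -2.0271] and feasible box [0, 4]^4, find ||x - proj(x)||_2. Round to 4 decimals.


Project each component onto [0, 4].
clip(-1.0779) = 0.0, clip(-4.6634) = 0.0, clip(-1.6075) = 0.0, clip(-2.0271) = 0.0
Projection = [0.0, 0.0, 0.0, 0.0]
Squared diffs: [1.1619, 21.7473, 2.5841, 4.1091]
Distance = sqrt(29.6024) = 5.4408


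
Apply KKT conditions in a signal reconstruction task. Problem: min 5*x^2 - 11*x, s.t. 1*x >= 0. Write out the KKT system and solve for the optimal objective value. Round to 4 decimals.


Step 1: Try lambda = 0 (constraint inactive).
Stationarity: 2*5*x - 11 = 0
x* = 11/(2*5) = 1.1
Check constraint: 1*1.1 = 1.1 >= 0 -- satisfied.
Step 2: Compute optimal value.
f(x*) = 5*1.1^2 - 11*1.1 = -6.05


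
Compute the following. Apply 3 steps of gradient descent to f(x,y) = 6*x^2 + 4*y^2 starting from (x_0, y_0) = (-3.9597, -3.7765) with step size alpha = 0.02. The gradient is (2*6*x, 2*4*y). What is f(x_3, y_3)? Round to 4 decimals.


Gradient descent on f(x,y) = 6*x^2 + 4*y^2.
Starting point: (-3.9597, -3.7765), alpha = 0.02
Step 1: grad_x = 2*6*-3.9597 = -47.5164, grad_y = 2*4*-3.7765 = -30.212
  x_1 = -3.9597 - 0.02*-47.5164 = -3.0094
  y_1 = -3.7765 - 0.02*-30.212 = -3.1723
Step 2: grad_x = 2*6*-3.0094 = -36.1125, grad_y = 2*4*-3.1723 = -25.3781
  x_2 = -3.0094 - 0.02*-36.1125 = -2.2871
  y_2 = -3.1723 - 0.02*-25.3781 = -2.6647
Step 3: grad_x = 2*6*-2.2871 = -27.4455, grad_y = 2*4*-2.6647 = -21.3176
  x_3 = -2.2871 - 0.02*-27.4455 = -1.7382
  y_3 = -2.6647 - 0.02*-21.3176 = -2.2383
f(-1.7382, -2.2383) = 6*(-1.7382)^2 + 4*(-2.2383)^2 = 38.1691
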